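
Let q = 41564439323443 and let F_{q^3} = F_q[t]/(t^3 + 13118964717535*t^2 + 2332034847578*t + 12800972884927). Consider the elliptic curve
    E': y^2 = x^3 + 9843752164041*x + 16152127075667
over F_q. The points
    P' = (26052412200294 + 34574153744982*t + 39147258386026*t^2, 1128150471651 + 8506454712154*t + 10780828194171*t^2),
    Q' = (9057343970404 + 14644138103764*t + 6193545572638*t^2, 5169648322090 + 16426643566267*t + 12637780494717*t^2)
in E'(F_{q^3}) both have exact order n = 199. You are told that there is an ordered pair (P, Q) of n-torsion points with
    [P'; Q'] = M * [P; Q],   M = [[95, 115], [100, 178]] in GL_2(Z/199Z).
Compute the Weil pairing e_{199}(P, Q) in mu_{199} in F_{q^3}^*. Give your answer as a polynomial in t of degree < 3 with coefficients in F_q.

Alternating bilinearity on E[199] (values in mu_{199} in F_{41564439323443^3}) gives e(P',Q') = e(P,Q)^det(M).
det(M) mod 199 = 37; its inverse in (Z/199)^* is 156 (check: 37*156 mod 199 = 1).
Run Miller on y^2=x^3+9843752164041*x+16152127075667 over F_{41564439323443}: ladder 11000111 (8 bits); e = f_P(D_Q)/f_Q(D_P).
Miller gives e_{199}(P',Q') = 29771815256098 + 8449965750044*t + 6535274280006*t^2 in F_{41564439323443^3}.
Raise to 156: e(P,Q) = 550875252469 + 15230286751956*t + 1104419445786*t^2 in mu_{199}.

550875252469 + 15230286751956*t + 1104419445786*t^2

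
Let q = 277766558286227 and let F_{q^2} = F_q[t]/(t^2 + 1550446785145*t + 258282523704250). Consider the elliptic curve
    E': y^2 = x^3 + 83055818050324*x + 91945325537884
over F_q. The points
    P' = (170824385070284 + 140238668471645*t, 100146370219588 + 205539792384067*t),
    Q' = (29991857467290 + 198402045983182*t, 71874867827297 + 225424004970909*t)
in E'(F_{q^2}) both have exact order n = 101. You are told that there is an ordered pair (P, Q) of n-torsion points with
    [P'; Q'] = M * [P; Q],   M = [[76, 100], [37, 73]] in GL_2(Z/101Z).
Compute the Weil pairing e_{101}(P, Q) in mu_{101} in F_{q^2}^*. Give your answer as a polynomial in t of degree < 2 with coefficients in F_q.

96067406397168 + 104845100717494*t

Since e_{101}(P,P)=e_{101}(Q,Q)=1 and e_{101}(Q,P)=e_{101}(P,Q)^{-1}, expanding e_{101}(76*P + 100*Q,37*P + 73*Q) leaves e(P,Q)^det(M).
Inverting 30 mod 101: 64. Thus e_{101}(P,Q) = e(P',Q')^{64}.
7-bit Miller (1100101) on E'/F_{277766558286227} with a'=83055818050324, b'=91945325537884: accumulate tangent/chord ratios at Q'+S and P'+S'.
The quotient is 81508296551228 + 181558642192699*t.
Thus e_{101}(P,Q) = 96067406397168 + 104845100717494*t.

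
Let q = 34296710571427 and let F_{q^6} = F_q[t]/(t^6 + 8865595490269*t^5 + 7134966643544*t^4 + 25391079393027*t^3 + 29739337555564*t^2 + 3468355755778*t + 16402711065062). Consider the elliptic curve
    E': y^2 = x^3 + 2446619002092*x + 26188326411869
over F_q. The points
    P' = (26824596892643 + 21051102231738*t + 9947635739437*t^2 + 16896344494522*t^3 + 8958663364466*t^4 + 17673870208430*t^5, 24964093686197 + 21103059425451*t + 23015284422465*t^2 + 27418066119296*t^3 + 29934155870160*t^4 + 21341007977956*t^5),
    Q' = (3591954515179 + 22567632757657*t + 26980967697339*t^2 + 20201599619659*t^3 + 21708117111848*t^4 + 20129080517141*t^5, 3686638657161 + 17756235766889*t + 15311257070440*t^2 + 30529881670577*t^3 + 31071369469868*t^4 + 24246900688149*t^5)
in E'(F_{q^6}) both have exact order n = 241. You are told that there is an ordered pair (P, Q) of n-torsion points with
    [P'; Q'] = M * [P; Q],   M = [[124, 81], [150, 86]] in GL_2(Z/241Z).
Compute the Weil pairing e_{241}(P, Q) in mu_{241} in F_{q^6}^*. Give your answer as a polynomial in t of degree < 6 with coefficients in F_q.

e_{241}(aP+bQ,cP+dQ) = e_{241}(P,Q)^(ad-bc); with (a,b,c,d)=(124,81,150,86) this gives the det-241 law.
124*86 - 81*150 = -1486; reduced mod 241: det = 201, inverse 6.
Run Miller on y^2=x^3+2446619002092*x+26188326411869 over F_{34296710571427}: ladder 11110001 (8 bits); e = f_P(D_Q)/f_Q(D_P).
The quotient is 8737618061772 + 1160414727372*t + 5700308815980*t^2 + 30703136907664*t^3 + 11034697487667*t^4 + 30815379090318*t^5.
Finally e_{241}(P,Q) = 15014906230229 + 33924812659380*t + 21709630074340*t^2 + 19065047355126*t^3 + 6691181342019*t^4 + 22914796700683*t^5.

15014906230229 + 33924812659380*t + 21709630074340*t^2 + 19065047355126*t^3 + 6691181342019*t^4 + 22914796700683*t^5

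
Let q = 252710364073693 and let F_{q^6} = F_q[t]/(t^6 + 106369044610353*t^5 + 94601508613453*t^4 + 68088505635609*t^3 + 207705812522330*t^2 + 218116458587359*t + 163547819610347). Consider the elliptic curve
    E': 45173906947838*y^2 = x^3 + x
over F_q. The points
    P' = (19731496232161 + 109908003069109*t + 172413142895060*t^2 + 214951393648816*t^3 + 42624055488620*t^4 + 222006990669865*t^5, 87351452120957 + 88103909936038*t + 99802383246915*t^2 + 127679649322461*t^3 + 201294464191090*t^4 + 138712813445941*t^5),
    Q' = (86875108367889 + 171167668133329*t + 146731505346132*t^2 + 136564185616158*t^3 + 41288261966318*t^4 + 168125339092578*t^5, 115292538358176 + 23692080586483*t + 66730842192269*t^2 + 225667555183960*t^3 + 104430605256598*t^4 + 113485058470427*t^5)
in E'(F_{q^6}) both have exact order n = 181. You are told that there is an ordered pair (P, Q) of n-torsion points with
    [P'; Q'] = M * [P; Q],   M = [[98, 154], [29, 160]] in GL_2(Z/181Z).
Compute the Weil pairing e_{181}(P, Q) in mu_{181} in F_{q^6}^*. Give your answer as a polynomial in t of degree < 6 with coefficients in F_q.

Alternating bilinearity on E[181] (values in mu_{181} in F_{252710364073693^6}) gives e(P',Q') = e(P,Q)^det(M).
So e_{181}(P,Q) = e_{181}(P',Q')^{113}, since 173*113 = 1 mod 181.
Set x_W=84558744285949*u, y_W=84558744285949*v; then E': y_W^2=x_W^3+99333103858767*x_W.
Build f_{181,P'} and f_{181,Q'} via the 8-bit ladder of 181=10110101_2; evaluate at shifted divisors; quotient in F_{252710364073693^6}.
e_{181}(P',Q') = 30556165555776 + 219421578491515*t + 222331897575339*t^2 + 69468959318222*t^3 + 10656347223918*t^4 + 113926638258685*t^5.
Finally e_{181}(P,Q) = 40808161121969 + 98944327971065*t + 72102912667431*t^2 + 243259378123804*t^3 + 124733580581228*t^4 + 147941829205009*t^5.

40808161121969 + 98944327971065*t + 72102912667431*t^2 + 243259378123804*t^3 + 124733580581228*t^4 + 147941829205009*t^5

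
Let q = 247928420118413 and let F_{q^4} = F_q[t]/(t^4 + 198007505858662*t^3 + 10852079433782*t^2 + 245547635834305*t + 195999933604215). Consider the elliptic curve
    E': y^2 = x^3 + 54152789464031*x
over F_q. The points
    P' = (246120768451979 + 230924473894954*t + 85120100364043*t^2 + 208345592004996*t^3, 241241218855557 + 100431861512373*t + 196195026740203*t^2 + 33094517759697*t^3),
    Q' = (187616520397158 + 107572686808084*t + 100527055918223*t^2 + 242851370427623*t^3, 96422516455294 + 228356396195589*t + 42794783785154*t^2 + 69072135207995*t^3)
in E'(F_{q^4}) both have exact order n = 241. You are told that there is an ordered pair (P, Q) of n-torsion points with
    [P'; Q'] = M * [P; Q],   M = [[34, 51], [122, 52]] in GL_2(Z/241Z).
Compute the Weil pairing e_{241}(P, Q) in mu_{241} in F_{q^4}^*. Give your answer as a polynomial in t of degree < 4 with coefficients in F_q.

33799690485408 + 36377415187482*t + 238600685542932*t^2 + 79277664187598*t^3

e_{241} is bilinear + alternating on E[241], so e_{241}(34*P + 51*Q, 122*P + 52*Q) = e_{241}(P,Q)^(34*52-51*122).
det M = 34*52 - 51*122 = -4454 = 125 (mod 241); 125^{-1} = 27 (mod 241).
Run Miller on y^2=x^3+54152789464031*x over F_{247928420118413}: ladder 11110001 (8 bits); e = f_P(D_Q)/f_Q(D_P).
f_P(D_Q)/f_Q(D_P) = 18106233386560 + 37617253392188*t + 131951815998022*t^2 + 174541586511412*t^3.
Thus e_{241}(P,Q) = 33799690485408 + 36377415187482*t + 238600685542932*t^2 + 79277664187598*t^3.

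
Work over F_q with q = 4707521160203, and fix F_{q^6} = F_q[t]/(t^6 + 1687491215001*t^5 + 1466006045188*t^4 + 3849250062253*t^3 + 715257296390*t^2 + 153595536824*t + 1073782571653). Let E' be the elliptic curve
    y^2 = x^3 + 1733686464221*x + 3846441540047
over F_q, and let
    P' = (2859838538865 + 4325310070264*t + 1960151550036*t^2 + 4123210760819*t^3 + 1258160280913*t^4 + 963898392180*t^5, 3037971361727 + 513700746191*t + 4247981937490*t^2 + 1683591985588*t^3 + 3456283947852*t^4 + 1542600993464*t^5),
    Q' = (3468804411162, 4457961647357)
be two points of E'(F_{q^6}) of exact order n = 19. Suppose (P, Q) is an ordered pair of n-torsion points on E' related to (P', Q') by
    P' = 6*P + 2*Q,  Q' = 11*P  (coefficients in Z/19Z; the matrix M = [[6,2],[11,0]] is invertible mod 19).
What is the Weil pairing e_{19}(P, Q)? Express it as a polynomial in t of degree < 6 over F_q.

2394779455983 + 4087520219524*t + 3123474828465*t^2 + 2000412520733*t^3 + 2456523874454*t^4 + 1057151737209*t^5

e_{19}(aP+bQ,cP+dQ) = e_{19}(P,Q)^(ad-bc); with (a,b,c,d)=(6,2,11,0) this gives the det-19 law.
Hence e(P,Q) = e(P',Q')^{6} where 6 = 16^{-1} mod 19.
Run Miller on y^2=x^3+1733686464221*x+3846441540047 over F_{4707521160203}: ladder 10011 (5 bits); e = f_P(D_Q)/f_Q(D_P).
Miller gives e_{19}(P',Q') = 384715607555 + 1851082394766*t + 393282400753*t^2 + 4517748528602*t^3 + 3886250280997*t^4 + 2578939755543*t^5 in F_{4707521160203^6}.
Finally e_{19}(P,Q) = 2394779455983 + 4087520219524*t + 3123474828465*t^2 + 2000412520733*t^3 + 2456523874454*t^4 + 1057151737209*t^5.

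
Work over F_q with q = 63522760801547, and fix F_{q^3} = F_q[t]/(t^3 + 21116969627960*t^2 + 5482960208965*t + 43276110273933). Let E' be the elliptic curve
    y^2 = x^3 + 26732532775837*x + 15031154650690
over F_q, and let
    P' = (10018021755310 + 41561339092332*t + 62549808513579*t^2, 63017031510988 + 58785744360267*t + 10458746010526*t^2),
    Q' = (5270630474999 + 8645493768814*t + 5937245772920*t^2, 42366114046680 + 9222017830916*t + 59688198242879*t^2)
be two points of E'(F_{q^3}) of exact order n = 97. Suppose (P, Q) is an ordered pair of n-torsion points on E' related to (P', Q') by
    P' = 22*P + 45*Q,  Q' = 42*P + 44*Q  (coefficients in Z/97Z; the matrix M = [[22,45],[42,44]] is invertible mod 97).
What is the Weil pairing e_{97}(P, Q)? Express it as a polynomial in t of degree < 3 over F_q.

22443439575040 + 10811239746760*t + 53190112193811*t^2

Alternating bilinearity on E[97] (values in mu_{97} in F_{63522760801547^3}) gives e(P',Q') = e(P,Q)^det(M).
det M = 22*44 - 45*42 = -922 = 48 (mod 97); 48^{-1} = 95 (mod 97).
n = 97 = (1100001)_2 (7 bits, wt 3); accumulate f_{97,P'}(Q'+S)/f_{97,P'}(S) along the 6-step ladder.
f_P(D_Q)/f_Q(D_P) = 33243818812476 + 59311292013957*t + 33386213092897*t^2.
Finally e_{97}(P,Q) = 22443439575040 + 10811239746760*t + 53190112193811*t^2.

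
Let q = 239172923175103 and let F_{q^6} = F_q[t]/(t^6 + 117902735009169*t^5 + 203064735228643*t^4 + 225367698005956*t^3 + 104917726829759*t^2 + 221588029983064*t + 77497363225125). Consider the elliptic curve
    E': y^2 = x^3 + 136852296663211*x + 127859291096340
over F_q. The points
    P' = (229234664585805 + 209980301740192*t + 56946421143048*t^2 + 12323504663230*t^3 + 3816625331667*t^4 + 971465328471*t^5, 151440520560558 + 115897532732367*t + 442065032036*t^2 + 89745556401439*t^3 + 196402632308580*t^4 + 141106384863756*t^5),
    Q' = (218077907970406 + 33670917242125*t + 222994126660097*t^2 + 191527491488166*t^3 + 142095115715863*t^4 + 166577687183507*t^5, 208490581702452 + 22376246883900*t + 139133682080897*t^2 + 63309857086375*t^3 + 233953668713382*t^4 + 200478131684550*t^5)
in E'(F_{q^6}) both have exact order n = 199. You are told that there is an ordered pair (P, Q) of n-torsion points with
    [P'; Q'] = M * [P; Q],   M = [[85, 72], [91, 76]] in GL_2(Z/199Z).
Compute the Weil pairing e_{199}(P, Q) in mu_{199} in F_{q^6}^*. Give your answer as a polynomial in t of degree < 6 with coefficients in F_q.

206429748092507 + 25422346322852*t + 127679866885442*t^2 + 10443725508883*t^3 + 43514204484018*t^4 + 63790450750283*t^5

The 199-Weil pairing on E[199] over F_{239172923175103} is alternating-bilinear: e_{199}(P',Q') = e_{199}(P,Q)^det(M).
Inverting 107 mod 199: 93. Thus e_{199}(P,Q) = e(P',Q')^{93}.
Double-and-add over 11000111: 8-1 doublings, 5-1 additions; each step l_{T,T}/v_{2T} or l_{T,P'}/v at Q'+S for random S.
Miller gives e_{199}(P',Q') = 225579690222877 + 68219968922342*t + 190180907823927*t^2 + 206261655242127*t^3 + 120208732090956*t^4 + 62753357389815*t^5 in F_{239172923175103^6}.
(225579690222877 + 68219968922342*t + 190180907823927*t^2 + 206261655242127*t^3 + 120208732090956*t^4 + 62753357389815*t^5)^{93} mod (239172923175103,f) = 206429748092507 + 25422346322852*t + 127679866885442*t^2 + 10443725508883*t^3 + 43514204484018*t^4 + 63790450750283*t^5.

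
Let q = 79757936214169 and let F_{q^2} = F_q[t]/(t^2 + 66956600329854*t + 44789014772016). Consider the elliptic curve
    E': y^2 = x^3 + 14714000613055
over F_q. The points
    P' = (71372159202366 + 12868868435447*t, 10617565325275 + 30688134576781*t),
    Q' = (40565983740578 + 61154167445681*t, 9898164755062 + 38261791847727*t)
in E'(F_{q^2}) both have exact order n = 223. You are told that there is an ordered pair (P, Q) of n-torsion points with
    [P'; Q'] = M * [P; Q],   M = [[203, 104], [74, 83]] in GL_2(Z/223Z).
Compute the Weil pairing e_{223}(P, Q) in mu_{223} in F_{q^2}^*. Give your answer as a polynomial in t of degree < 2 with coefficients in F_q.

The 223-Weil pairing on E[223] over F_{79757936214169} is alternating-bilinear: e_{223}(P',Q') = e_{223}(P,Q)^det(M).
Hence e(P,Q) = e(P',Q')^{67} where 67 = 10^{-1} mod 223.
8-bit Miller (11011111) on E'/F_{79757936214169} with a'=0, b'=14714000613055: accumulate tangent/chord ratios at Q'+S and P'+S'.
Miller gives e_{223}(P',Q') = 38063172428648 + 7107075185249*t in F_{79757936214169^2}.
Finally e_{223}(P,Q) = 16798454370378 + 59474779002535*t.

16798454370378 + 59474779002535*t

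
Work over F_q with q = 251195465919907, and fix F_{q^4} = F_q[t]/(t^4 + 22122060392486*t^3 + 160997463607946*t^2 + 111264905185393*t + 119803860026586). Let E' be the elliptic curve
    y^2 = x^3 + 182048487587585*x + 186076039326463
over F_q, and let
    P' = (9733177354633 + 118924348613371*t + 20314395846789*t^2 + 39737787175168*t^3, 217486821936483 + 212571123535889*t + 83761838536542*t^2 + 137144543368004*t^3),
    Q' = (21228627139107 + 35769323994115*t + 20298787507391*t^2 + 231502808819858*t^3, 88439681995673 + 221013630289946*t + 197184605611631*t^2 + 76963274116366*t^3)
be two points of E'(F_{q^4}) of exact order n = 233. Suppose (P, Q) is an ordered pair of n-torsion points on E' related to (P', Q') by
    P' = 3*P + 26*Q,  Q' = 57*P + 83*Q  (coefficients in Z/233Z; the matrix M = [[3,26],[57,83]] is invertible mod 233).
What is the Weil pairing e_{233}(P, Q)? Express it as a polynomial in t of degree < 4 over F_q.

e_{233} is bilinear + alternating on E[233], so e_{233}(3*P + 26*Q, 57*P + 83*Q) = e_{233}(P,Q)^(3*83-26*57).
3*83 - 26*57 = -1233; reduced mod 233: det = 165, inverse 209.
Double-and-add over 11101001: 8-1 doublings, 5-1 additions; each step l_{T,T}/v_{2T} or l_{T,P'}/v at Q'+S for random S.
Miller gives e_{233}(P',Q') = 99777527143170 + 248635309305620*t + 226088382890070*t^2 + 183141507469782*t^3 in F_{251195465919907^4}.
Finally e_{233}(P,Q) = 192176699429536 + 103424134387898*t + 133396397883739*t^2 + 47141979178691*t^3.

192176699429536 + 103424134387898*t + 133396397883739*t^2 + 47141979178691*t^3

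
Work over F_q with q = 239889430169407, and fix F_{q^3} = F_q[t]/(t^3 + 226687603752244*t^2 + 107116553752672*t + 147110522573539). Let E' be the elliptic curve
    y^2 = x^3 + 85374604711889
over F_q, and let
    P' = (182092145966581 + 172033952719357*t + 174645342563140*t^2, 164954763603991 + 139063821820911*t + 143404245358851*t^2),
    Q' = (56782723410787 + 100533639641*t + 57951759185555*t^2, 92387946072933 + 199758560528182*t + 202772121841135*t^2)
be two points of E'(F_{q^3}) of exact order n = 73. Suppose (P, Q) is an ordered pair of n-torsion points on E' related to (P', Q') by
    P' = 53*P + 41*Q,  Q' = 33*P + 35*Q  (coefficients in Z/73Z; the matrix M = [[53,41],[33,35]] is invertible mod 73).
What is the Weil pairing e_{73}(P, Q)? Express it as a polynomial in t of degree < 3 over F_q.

196153431761810 + 37315099589609*t + 103097024526338*t^2

e_{73}(aP+bQ,cP+dQ) = e_{73}(P,Q)^(ad-bc); with (a,b,c,d)=(53,41,33,35) this gives the det-73 law.
So e_{73}(P,Q) = e_{73}(P',Q')^{8}, since 64*8 = 1 mod 73.
Double-and-add over 1001001: 7-1 doublings, 3-1 additions; each step l_{T,T}/v_{2T} or l_{T,P'}/v at Q'+S for random S.
f_P(D_Q)/f_Q(D_P) = 77504304730569 + 121742224445955*t + 10929235112238*t^2.
Hence e(P,Q) = 196153431761810 + 37315099589609*t + 103097024526338*t^2 in F_{239889430169407^3}^*.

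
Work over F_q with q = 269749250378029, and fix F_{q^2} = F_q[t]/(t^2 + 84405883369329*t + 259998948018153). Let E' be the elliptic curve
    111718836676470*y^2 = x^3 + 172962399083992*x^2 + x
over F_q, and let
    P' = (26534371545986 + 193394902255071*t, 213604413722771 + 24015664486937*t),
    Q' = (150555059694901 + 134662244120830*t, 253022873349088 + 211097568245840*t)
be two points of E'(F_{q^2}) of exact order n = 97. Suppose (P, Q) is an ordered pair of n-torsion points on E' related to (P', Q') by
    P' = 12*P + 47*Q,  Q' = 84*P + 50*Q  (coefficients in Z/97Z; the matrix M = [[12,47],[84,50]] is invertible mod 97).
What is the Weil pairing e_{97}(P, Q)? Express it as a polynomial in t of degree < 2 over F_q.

259512395708452 + 20659605871869*t

The 97-Weil pairing on E[97] over F_{269749250378029} is alternating-bilinear: e_{97}(P',Q') = e_{97}(P,Q)^det(M).
det(M) mod 97 = 47; its inverse in (Z/97)^* is 64 (check: 47*64 mod 97 = 1).
Montgomery->Weierstrass: x_W = 9856393569864*x+83778113516568, y_W=9856393569864*y on F_{269749250378029}; lands on y^2=x^3+33595149248677*x+262378046376041.
Double-and-add over 1100001: 7-1 doublings, 3-1 additions; each step l_{T,T}/v_{2T} or l_{T,P'}/v at Q'+S for random S.
Miller gives e_{97}(P',Q') = 222051703872427 + 205898686822116*t in F_{269749250378029^2}.
Finally e_{97}(P,Q) = 259512395708452 + 20659605871869*t.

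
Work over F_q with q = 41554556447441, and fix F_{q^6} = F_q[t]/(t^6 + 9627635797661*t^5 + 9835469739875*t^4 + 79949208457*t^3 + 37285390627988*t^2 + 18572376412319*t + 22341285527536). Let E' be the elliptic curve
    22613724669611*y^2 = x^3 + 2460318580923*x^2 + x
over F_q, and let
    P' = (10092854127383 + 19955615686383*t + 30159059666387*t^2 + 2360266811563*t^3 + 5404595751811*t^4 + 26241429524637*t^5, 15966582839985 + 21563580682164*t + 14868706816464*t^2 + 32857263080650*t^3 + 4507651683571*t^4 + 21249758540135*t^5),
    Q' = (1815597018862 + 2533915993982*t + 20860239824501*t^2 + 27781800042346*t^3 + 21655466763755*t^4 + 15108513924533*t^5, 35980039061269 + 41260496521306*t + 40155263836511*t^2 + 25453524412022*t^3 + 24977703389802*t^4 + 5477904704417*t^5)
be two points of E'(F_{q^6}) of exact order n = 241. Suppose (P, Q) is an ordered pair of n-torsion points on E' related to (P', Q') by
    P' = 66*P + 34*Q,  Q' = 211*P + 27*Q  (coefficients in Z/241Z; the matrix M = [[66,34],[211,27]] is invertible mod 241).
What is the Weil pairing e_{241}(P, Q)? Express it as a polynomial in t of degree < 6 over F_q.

2139119295869 + 10405513196156*t + 1568317643557*t^2 + 29402893418658*t^3 + 1266210894915*t^4 + 22158745769173*t^5

The 241-Weil pairing on E[241] over F_{41554556447441} is alternating-bilinear: e_{241}(P',Q') = e_{241}(P,Q)^det(M).
det M = 66*27 - 34*211 = -5392 = 151 (mod 241); 151^{-1} = 83 (mod 241).
Montgomery->Weierstrass: x_W = 18886121181284*x+40155809757921, y_W=18886121181284*y on F_{41554556447441}; lands on y^2=x^3+27008995788316*x+4066197019673.
Miller loop for e_{241} over F_{41554556447441^6}: bits of 241 = 11110001; 7 double steps + 4 add steps, l/v at each.
Result: e(P',Q') = 4262014963797 + 33078731200445*t + 2602198187796*t^2 + 23384408057500*t^3 + 23053478265035*t^4 + 28204945424587*t^5.
Thus e_{241}(P,Q) = 2139119295869 + 10405513196156*t + 1568317643557*t^2 + 29402893418658*t^3 + 1266210894915*t^4 + 22158745769173*t^5.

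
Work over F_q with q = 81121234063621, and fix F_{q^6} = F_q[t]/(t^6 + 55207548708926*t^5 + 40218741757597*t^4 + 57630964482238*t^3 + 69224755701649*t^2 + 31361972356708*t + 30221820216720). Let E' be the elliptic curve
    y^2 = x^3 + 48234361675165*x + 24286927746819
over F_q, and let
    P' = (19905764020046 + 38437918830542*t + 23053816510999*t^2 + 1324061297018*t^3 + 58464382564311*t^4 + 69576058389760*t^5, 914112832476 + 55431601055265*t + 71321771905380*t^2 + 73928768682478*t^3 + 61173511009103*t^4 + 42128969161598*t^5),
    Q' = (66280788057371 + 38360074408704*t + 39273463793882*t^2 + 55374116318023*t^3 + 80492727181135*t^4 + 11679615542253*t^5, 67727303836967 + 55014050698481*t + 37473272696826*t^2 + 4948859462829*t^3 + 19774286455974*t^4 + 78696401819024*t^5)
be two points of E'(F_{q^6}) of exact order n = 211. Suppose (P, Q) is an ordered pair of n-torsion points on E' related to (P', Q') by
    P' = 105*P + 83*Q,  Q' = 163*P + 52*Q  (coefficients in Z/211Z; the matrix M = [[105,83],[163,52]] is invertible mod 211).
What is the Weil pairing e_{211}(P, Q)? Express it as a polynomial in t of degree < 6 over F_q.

The 211-Weil pairing on E[211] over F_{81121234063621} is alternating-bilinear: e_{211}(P',Q') = e_{211}(P,Q)^det(M).
105*52 - 83*163 = -8069; reduced mod 211: det = 160, inverse 91.
n = 211 = (11010011)_2 (8 bits, wt 5); accumulate f_{211,P'}(Q'+S)/f_{211,P'}(S) along the 7-step ladder.
So e_{211}(P',Q') = 48987622735017 + 15318584617073*t + 74557453975194*t^2 + 8885726564534*t^3 + 17579054153370*t^4 + 73749875685726*t^5.
Finally e_{211}(P,Q) = 18422948301211 + 16379021482750*t + 16544603609109*t^2 + 5567791907702*t^3 + 12205007858632*t^4 + 55957381764986*t^5.

18422948301211 + 16379021482750*t + 16544603609109*t^2 + 5567791907702*t^3 + 12205007858632*t^4 + 55957381764986*t^5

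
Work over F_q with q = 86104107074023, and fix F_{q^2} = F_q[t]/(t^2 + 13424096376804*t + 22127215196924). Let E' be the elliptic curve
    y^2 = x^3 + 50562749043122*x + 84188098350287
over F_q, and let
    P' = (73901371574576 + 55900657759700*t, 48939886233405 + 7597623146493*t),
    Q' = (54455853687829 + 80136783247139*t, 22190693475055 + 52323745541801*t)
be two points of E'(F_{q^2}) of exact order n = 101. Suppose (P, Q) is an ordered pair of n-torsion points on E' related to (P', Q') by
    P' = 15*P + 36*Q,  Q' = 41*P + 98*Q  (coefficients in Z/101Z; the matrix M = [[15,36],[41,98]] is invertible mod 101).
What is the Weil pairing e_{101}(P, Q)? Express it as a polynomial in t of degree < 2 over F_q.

48711899566180 + 6426950473153*t

e_{101} is bilinear + alternating on E[101], so e_{101}(15*P + 36*Q, 41*P + 98*Q) = e_{101}(P,Q)^(15*98-36*41).
So e_{101}(P,Q) = e_{101}(P',Q')^{84}, since 95*84 = 1 mod 101.
n = 101 = (1100101)_2 (7 bits, wt 4); accumulate f_{101,P'}(Q'+S)/f_{101,P'}(S) along the 6-step ladder.
The quotient is 48371613299679 + 40884017476626*t.
Thus e_{101}(P,Q) = 48711899566180 + 6426950473153*t.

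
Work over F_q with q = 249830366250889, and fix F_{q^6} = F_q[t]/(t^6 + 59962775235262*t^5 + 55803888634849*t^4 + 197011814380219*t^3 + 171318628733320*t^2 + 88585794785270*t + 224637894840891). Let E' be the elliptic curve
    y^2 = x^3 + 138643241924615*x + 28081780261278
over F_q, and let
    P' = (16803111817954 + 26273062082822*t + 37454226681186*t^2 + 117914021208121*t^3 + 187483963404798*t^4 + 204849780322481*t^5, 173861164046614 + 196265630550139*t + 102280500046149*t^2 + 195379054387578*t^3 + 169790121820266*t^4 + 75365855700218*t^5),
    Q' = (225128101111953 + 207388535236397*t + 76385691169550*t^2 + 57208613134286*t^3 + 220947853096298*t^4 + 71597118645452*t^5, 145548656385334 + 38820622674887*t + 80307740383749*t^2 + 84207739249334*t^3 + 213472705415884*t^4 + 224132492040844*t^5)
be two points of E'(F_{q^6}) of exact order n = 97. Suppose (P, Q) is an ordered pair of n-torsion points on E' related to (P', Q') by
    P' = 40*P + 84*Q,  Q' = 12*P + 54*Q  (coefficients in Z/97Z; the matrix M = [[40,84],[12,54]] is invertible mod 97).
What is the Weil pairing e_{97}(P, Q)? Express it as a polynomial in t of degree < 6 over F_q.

37397770334335 + 172922627683999*t + 170764064216641*t^2 + 177861963494841*t^3 + 137205594591630*t^4 + 131326150504390*t^5

Under M = [[40,84],[12,54]] in GL_2(Z/97), e_{97}(P',Q') = e_{97}(P,Q)^(40*54-84*12 mod 97).
Hence e(P,Q) = e(P',Q')^{8} where 8 = 85^{-1} mod 97.
Run Miller on y^2=x^3+138643241924615*x+28081780261278 over F_{249830366250889}: ladder 1100001 (7 bits); e = f_P(D_Q)/f_Q(D_P).
Result: e(P',Q') = 187373688546497 + 181561408446406*t + 207336980945255*t^2 + 58833532840639*t^3 + 11558396140274*t^4 + 86172056788569*t^5.
e_{97}(P,Q) = (187373688546497 + 181561408446406*t + 207336980945255*t^2 + 58833532840639*t^3 + 11558396140274*t^4 + 86172056788569*t^5)^{8} = 37397770334335 + 172922627683999*t + 170764064216641*t^2 + 177861963494841*t^3 + 137205594591630*t^4 + 131326150504390*t^5.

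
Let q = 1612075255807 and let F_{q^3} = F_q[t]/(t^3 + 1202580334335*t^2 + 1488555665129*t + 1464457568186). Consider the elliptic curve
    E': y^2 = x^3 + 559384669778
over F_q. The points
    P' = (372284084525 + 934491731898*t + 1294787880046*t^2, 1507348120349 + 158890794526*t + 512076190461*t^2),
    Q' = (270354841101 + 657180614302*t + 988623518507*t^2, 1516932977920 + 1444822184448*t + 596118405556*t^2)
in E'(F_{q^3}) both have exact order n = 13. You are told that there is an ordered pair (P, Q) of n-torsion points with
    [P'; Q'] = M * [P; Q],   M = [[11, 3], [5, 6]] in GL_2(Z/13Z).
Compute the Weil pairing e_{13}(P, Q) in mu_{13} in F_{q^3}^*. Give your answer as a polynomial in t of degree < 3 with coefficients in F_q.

1149206422884 + 510036822896*t + 1375636722400*t^2

e_{13} is bilinear + alternating on E[13], so e_{13}(11*P + 3*Q, 5*P + 6*Q) = e_{13}(P,Q)^(11*6-3*5).
Inverting 12 mod 13: 12. Thus e_{13}(P,Q) = e(P',Q')^{12}.
Double-and-add over 1101: 4-1 doublings, 3-1 additions; each step l_{T,T}/v_{2T} or l_{T,P'}/v at Q'+S for random S.
The quotient is 1008511232199 + 1470578008938*t + 704309513706*t^2.
e_{13}(P,Q) = (1008511232199 + 1470578008938*t + 704309513706*t^2)^{12} = 1149206422884 + 510036822896*t + 1375636722400*t^2.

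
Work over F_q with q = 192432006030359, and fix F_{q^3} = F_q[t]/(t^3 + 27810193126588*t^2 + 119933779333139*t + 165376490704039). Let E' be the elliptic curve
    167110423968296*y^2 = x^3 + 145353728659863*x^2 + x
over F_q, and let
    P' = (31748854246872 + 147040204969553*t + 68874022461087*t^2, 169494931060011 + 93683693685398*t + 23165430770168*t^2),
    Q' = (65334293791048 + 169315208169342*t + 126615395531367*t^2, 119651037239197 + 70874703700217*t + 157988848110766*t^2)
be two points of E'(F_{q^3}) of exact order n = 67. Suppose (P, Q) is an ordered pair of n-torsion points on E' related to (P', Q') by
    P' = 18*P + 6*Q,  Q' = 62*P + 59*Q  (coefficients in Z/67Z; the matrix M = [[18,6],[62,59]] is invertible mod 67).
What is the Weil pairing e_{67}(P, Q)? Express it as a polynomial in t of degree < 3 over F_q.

Alternating bilinearity on E[67] (values in mu_{67} in F_{192432006030359^3}) gives e(P',Q') = e(P,Q)^det(M).
det(M) mod 67 = 20; its inverse in (Z/67)^* is 57 (check: 20*57 mod 67 = 1).
Set x_W=85353050033445*u+108349611633050, y_W=85353050033445*v; then E': y_W^2=x_W^3+18546429150363*x_W+80552390488508.
Miller loop for e_{67} over F_{192432006030359^3}: bits of 67 = 1000011; 6 double steps + 2 add steps, l/v at each.
e_{67}(P',Q') = 20865178370654 + 123154877290214*t + 84709594423898*t^2.
Hence e(P,Q) = 179457173705060 + 189945167097829*t + 87990110220039*t^2 in F_{192432006030359^3}^*.

179457173705060 + 189945167097829*t + 87990110220039*t^2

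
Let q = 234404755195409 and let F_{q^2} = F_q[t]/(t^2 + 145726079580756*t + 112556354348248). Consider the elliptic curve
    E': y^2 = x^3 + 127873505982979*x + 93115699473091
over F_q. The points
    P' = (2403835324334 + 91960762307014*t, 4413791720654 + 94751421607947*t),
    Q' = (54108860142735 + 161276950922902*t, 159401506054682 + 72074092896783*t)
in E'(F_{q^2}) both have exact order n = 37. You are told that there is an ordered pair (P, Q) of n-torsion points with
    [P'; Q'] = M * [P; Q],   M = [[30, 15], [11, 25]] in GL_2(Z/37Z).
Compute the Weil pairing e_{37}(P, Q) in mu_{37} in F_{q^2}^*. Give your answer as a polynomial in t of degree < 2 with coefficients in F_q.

Since e_{37}(P,P)=e_{37}(Q,Q)=1 and e_{37}(Q,P)=e_{37}(P,Q)^{-1}, expanding e_{37}(30*P + 15*Q,11*P + 25*Q) leaves e(P,Q)^det(M).
30*25 - 15*11 = 585; reduced mod 37: det = 30, inverse 21.
Run Miller on y^2=x^3+127873505982979*x+93115699473091 over F_{234404755195409}: ladder 100101 (6 bits); e = f_P(D_Q)/f_Q(D_P).
Result: e(P',Q') = 35891458953200 + 26792310536371*t.
e_{37}(P,Q) = (35891458953200 + 26792310536371*t)^{21} = 48558350852221 + 8615208028601*t.

48558350852221 + 8615208028601*t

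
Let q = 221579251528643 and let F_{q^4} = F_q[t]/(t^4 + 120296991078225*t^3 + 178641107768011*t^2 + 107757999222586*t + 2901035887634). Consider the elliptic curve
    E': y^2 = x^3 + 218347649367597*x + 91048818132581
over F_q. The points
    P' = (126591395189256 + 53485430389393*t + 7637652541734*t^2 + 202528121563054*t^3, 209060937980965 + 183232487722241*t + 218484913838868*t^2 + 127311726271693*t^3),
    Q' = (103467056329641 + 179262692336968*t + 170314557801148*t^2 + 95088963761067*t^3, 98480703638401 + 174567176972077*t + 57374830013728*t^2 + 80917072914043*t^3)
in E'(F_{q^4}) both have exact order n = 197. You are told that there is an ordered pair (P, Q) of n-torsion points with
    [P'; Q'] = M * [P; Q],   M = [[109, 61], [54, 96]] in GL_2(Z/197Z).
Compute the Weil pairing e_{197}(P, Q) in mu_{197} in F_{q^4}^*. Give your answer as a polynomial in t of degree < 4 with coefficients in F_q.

e_{197} is bilinear + alternating on E[197], so e_{197}(109*P + 61*Q, 54*P + 96*Q) = e_{197}(P,Q)^(109*96-61*54).
det(M) mod 197 = 78; its inverse in (Z/197)^* is 48 (check: 78*48 mod 197 = 1).
Run Miller on y^2=x^3+218347649367597*x+91048818132581 over F_{221579251528643}: ladder 11000101 (8 bits); e = f_P(D_Q)/f_Q(D_P).
The quotient is 81471634697582 + 68272194255356*t + 42534177508214*t^2 + 167993984555296*t^3.
Thus e_{197}(P,Q) = 193432135385815 + 167639276928802*t + 35658503546844*t^2 + 12405001664499*t^3.

193432135385815 + 167639276928802*t + 35658503546844*t^2 + 12405001664499*t^3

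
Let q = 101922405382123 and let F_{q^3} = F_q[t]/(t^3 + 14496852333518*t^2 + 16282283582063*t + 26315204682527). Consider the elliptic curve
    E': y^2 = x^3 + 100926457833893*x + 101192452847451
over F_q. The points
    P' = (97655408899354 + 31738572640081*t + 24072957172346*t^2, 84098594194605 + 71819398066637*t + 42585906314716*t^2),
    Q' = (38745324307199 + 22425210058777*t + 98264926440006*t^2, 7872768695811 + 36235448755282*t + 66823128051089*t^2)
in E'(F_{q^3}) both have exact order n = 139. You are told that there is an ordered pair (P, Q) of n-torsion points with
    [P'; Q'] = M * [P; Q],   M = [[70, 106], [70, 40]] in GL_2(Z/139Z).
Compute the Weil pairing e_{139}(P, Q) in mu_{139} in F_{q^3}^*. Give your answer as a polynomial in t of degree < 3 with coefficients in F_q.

10256347252804 + 92234569872521*t + 88440107292765*t^2

Under M = [[70,106],[70,40]] in GL_2(Z/139), e_{139}(P',Q') = e_{139}(P,Q)^(70*40-106*70 mod 139).
det M = 70*40 - 106*70 = -4620 = 106 (mod 139); 106^{-1} = 80 (mod 139).
8-bit Miller (10001011) on E'/F_{101922405382123} with a'=100926457833893, b'=101192452847451: accumulate tangent/chord ratios at Q'+S and P'+S'.
f_P(D_Q)/f_Q(D_P) = 89386877935906 + 1714772325693*t + 33393875020966*t^2.
(89386877935906 + 1714772325693*t + 33393875020966*t^2)^{80} mod (101922405382123,f) = 10256347252804 + 92234569872521*t + 88440107292765*t^2.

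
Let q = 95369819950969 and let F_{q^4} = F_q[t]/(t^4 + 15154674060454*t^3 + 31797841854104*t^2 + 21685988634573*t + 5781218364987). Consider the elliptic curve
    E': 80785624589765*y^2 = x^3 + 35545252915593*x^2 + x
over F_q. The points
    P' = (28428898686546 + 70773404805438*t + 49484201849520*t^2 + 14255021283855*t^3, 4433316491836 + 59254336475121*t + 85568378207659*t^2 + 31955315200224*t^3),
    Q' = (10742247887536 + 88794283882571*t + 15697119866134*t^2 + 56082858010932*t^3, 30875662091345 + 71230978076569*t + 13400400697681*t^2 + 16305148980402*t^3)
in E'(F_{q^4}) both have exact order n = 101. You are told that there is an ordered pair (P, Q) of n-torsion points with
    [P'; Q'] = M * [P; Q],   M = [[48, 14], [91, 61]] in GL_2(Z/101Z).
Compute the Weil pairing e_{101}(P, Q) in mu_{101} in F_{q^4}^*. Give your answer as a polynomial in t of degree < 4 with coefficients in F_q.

e_{101} is bilinear + alternating on E[101], so e_{101}(48*P + 14*Q, 91*P + 61*Q) = e_{101}(P,Q)^(48*61-14*91).
det M = 48*61 - 14*91 = 1654 = 38 (mod 101); 38^{-1} = 8 (mod 101).
Set x_W=24750628992700*u+80324129668723, y_W=24750628992700*v; then E': y_W^2=x_W^3+18660717998714*x_W.
Miller loop for e_{101} over F_{95369819950969^4}: bits of 101 = 1100101; 6 double steps + 3 add steps, l/v at each.
The quotient is 36260246812535 + 74272807153512*t + 62691071552236*t^2 + 9244411958081*t^3.
Thus e_{101}(P,Q) = 64342436936139 + 82972214269143*t + 16908049517051*t^2 + 30489398045426*t^3.

64342436936139 + 82972214269143*t + 16908049517051*t^2 + 30489398045426*t^3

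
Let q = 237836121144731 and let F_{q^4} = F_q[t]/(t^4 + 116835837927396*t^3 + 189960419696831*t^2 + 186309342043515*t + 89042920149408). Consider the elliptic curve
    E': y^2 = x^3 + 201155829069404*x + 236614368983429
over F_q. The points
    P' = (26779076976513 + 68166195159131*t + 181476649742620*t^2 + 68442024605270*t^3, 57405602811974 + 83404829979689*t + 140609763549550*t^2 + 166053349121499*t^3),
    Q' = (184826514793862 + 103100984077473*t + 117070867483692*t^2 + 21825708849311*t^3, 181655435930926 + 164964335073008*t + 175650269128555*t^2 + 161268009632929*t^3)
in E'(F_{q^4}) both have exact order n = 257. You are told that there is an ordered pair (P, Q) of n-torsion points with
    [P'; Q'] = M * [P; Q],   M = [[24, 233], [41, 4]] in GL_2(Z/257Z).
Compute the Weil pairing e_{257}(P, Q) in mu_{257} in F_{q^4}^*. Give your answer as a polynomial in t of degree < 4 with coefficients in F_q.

65196809280663 + 220139003023977*t + 229708148259903*t^2 + 124904541740538*t^3

Since e_{257}(P,P)=e_{257}(Q,Q)=1 and e_{257}(Q,P)=e_{257}(P,Q)^{-1}, expanding e_{257}(24*P + 233*Q,41*P + 4*Q) leaves e(P,Q)^det(M).
det M = 24*4 - 233*41 = -9457 = 52 (mod 257); 52^{-1} = 173 (mod 257).
Miller loop for e_{257} over F_{237836121144731^4}: bits of 257 = 100000001; 8 double steps + 1 add steps, l/v at each.
f_P(D_Q)/f_Q(D_P) = 170262372885585 + 128921965372720*t + 82309125081179*t^2 + 6853494535260*t^3.
Hence e(P,Q) = 65196809280663 + 220139003023977*t + 229708148259903*t^2 + 124904541740538*t^3 in F_{237836121144731^4}^*.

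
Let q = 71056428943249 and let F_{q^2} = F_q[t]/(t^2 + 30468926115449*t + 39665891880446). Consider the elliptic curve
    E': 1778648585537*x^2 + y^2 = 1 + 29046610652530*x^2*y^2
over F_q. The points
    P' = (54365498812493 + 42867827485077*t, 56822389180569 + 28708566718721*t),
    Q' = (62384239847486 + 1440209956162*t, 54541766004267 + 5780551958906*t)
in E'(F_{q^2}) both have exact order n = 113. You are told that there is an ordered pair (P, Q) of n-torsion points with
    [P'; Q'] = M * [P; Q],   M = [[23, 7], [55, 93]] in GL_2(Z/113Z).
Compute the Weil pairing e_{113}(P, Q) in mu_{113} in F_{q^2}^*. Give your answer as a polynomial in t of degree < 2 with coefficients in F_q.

49283576300731 + 60873533320408*t

Alternating bilinearity on E[113] (values in mu_{113} in F_{71056428943249^2}) gives e(P',Q') = e(P,Q)^det(M).
So e_{113}(P,Q) = e_{113}(P',Q')^{23}, since 59*23 = 1 mod 113.
Edwards a_E,d_E -> Montgomery A=27946269541089,B=23298480462369 -> Weierstrass 48214769610730,21127322523667 via alpha=40665757677969,beta=10947116719064.
Double-and-add over 1110001: 7-1 doublings, 4-1 additions; each step l_{T,T}/v_{2T} or l_{T,P'}/v at Q'+S for random S.
e_{113}(P',Q') = 9003415618525 + 68052537788720*t.
Raise to 23: e(P,Q) = 49283576300731 + 60873533320408*t in mu_{113}.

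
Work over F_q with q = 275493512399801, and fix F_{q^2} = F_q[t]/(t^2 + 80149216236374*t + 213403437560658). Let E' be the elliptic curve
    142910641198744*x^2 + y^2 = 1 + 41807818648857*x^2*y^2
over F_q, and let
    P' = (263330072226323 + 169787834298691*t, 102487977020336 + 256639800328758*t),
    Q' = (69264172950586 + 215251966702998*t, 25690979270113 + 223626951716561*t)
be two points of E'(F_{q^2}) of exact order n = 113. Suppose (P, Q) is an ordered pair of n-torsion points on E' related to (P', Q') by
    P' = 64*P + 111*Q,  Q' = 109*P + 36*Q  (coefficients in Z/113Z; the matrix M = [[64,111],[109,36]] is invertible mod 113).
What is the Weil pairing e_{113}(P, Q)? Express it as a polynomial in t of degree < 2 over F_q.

236560731000414 + 211121524859898*t

The 113-Weil pairing on E[113] over F_{275493512399801} is alternating-bilinear: e_{113}(P',Q') = e_{113}(P,Q)^det(M).
64*36 - 111*109 = -9795; reduced mod 113: det = 36, inverse 22.
Map (x,y)_Ed via u=(1+y)/(1-y), v=(1+y)/((1-y)x) to Montgomery A=243716168294541,B=233595130804997; then to (a',b')=(117645733720453,157741958071773).
7-bit Miller (1110001) on E'/F_{275493512399801} with a'=117645733720453, b'=157741958071773: accumulate tangent/chord ratios at Q'+S and P'+S'.
e_{113}(P',Q') = 242212670998398 + 84585810040141*t.
Finally e_{113}(P,Q) = 236560731000414 + 211121524859898*t.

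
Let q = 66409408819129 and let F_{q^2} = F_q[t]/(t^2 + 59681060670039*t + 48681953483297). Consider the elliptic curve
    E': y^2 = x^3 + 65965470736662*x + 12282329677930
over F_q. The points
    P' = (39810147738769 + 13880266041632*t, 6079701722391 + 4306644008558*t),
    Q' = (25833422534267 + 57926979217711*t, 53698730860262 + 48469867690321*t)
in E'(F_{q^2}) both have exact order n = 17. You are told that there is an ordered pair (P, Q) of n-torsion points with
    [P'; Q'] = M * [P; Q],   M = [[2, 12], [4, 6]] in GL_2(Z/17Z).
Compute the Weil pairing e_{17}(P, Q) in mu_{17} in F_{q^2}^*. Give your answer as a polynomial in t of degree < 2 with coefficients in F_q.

5254547213305 + 60874540752068*t

e_{17}(aP+bQ,cP+dQ) = e_{17}(P,Q)^(ad-bc); with (a,b,c,d)=(2,12,4,6) this gives the det-17 law.
So e_{17}(P,Q) = e_{17}(P',Q')^{8}, since 15*8 = 1 mod 17.
Miller loop for e_{17} over F_{66409408819129^2}: bits of 17 = 10001; 4 double steps + 1 add steps, l/v at each.
So e_{17}(P',Q') = 65092012944864 + 31724184237333*t.
Raise to 8: e(P,Q) = 5254547213305 + 60874540752068*t in mu_{17}.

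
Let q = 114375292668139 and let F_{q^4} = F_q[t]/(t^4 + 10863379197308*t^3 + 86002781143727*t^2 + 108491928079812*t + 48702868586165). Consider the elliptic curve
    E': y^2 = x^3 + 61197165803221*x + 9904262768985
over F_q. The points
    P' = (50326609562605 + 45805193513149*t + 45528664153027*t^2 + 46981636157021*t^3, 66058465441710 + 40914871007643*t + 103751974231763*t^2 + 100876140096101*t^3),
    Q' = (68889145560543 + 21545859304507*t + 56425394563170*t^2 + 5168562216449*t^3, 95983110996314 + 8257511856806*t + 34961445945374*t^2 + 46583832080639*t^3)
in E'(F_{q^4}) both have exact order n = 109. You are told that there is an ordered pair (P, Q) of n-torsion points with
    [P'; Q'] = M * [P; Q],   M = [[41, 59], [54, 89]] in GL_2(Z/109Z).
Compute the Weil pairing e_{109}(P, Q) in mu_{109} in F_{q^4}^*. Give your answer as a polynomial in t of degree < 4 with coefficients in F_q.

Alternating bilinearity on E[109] (values in mu_{109} in F_{114375292668139^4}) gives e(P',Q') = e(P,Q)^det(M).
Inverting 27 mod 109: 105. Thus e_{109}(P,Q) = e(P',Q')^{105}.
Build f_{109,P'} and f_{109,Q'} via the 7-bit ladder of 109=1101101_2; evaluate at shifted divisors; quotient in F_{114375292668139^4}.
The quotient is 53054403788188 + 37690106274217*t + 55179006609162*t^2 + 56266345624160*t^3.
Hence e(P,Q) = 85741563014122 + 33264846200933*t + 51668543487093*t^2 + 102728138727282*t^3 in F_{114375292668139^4}^*.

85741563014122 + 33264846200933*t + 51668543487093*t^2 + 102728138727282*t^3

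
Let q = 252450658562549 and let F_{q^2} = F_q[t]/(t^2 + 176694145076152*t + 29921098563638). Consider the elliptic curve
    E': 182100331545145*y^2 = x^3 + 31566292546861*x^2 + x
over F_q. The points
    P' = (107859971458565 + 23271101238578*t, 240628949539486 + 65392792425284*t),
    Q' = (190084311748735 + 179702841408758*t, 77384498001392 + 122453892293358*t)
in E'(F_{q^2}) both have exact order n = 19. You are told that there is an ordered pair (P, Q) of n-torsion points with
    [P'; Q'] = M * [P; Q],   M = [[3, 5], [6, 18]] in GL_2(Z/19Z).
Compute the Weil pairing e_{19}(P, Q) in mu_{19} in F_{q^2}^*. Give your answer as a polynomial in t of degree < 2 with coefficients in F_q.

Since e_{19}(P,P)=e_{19}(Q,Q)=1 and e_{19}(Q,P)=e_{19}(P,Q)^{-1}, expanding e_{19}(3*P + 5*Q,6*P + 18*Q) leaves e(P,Q)^det(M).
Inverting 5 mod 19: 4. Thus e_{19}(P,Q) = e(P',Q')^{4}.
(x,y)|->(7421513120167x+106414438477220,7421513120167y) sends E' to y^2=x^3+169147481980830*x+146005878143298.
Build f_{19,P'} and f_{19,Q'} via the 5-bit ladder of 19=10011_2; evaluate at shifted divisors; quotient in F_{252450658562549^2}.
Miller gives e_{19}(P',Q') = 70282284283612 + 143198113185805*t in F_{252450658562549^2}.
e_{19}(P,Q) = (70282284283612 + 143198113185805*t)^{4} = 116731596067729 + 108222558897865*t.

116731596067729 + 108222558897865*t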